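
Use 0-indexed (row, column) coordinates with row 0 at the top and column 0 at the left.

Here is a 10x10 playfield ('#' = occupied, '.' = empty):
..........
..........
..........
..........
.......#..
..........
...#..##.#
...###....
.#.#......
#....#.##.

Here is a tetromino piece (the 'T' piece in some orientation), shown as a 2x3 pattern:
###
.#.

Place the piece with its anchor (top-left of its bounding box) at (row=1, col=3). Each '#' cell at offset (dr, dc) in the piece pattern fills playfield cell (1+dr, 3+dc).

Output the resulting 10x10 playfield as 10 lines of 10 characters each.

Fill (1+0,3+0) = (1,3)
Fill (1+0,3+1) = (1,4)
Fill (1+0,3+2) = (1,5)
Fill (1+1,3+1) = (2,4)

Answer: ..........
...###....
....#.....
..........
.......#..
..........
...#..##.#
...###....
.#.#......
#....#.##.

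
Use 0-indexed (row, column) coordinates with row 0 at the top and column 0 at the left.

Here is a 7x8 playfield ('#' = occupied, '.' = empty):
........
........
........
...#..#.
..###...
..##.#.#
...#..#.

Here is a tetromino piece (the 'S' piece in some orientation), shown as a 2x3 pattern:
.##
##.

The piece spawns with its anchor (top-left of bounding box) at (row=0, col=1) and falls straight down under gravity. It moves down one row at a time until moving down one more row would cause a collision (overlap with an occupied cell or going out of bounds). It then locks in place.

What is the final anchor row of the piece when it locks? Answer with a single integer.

Answer: 2

Derivation:
Spawn at (row=0, col=1). Try each row:
  row 0: fits
  row 1: fits
  row 2: fits
  row 3: blocked -> lock at row 2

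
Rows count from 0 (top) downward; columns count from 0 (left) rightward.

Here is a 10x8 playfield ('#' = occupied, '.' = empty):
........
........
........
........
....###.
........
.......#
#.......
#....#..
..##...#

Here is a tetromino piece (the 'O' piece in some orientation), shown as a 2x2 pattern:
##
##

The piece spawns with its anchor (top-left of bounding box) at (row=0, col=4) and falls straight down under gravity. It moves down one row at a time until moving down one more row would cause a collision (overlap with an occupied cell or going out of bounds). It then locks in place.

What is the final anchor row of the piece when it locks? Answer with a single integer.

Spawn at (row=0, col=4). Try each row:
  row 0: fits
  row 1: fits
  row 2: fits
  row 3: blocked -> lock at row 2

Answer: 2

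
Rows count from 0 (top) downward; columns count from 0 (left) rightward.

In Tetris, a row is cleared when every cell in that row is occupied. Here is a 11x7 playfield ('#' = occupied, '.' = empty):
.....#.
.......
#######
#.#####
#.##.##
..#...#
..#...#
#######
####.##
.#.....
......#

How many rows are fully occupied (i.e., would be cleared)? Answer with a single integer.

Check each row:
  row 0: 6 empty cells -> not full
  row 1: 7 empty cells -> not full
  row 2: 0 empty cells -> FULL (clear)
  row 3: 1 empty cell -> not full
  row 4: 2 empty cells -> not full
  row 5: 5 empty cells -> not full
  row 6: 5 empty cells -> not full
  row 7: 0 empty cells -> FULL (clear)
  row 8: 1 empty cell -> not full
  row 9: 6 empty cells -> not full
  row 10: 6 empty cells -> not full
Total rows cleared: 2

Answer: 2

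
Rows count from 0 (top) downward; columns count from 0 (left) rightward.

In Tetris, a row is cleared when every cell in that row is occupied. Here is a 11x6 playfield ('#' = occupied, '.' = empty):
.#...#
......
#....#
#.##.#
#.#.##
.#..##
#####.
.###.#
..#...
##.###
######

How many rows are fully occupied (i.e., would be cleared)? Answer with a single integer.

Check each row:
  row 0: 4 empty cells -> not full
  row 1: 6 empty cells -> not full
  row 2: 4 empty cells -> not full
  row 3: 2 empty cells -> not full
  row 4: 2 empty cells -> not full
  row 5: 3 empty cells -> not full
  row 6: 1 empty cell -> not full
  row 7: 2 empty cells -> not full
  row 8: 5 empty cells -> not full
  row 9: 1 empty cell -> not full
  row 10: 0 empty cells -> FULL (clear)
Total rows cleared: 1

Answer: 1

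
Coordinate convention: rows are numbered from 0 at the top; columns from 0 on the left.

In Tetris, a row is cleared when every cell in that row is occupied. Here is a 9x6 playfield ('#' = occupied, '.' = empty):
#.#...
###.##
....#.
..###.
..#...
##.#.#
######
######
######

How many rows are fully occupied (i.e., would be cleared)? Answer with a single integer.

Answer: 3

Derivation:
Check each row:
  row 0: 4 empty cells -> not full
  row 1: 1 empty cell -> not full
  row 2: 5 empty cells -> not full
  row 3: 3 empty cells -> not full
  row 4: 5 empty cells -> not full
  row 5: 2 empty cells -> not full
  row 6: 0 empty cells -> FULL (clear)
  row 7: 0 empty cells -> FULL (clear)
  row 8: 0 empty cells -> FULL (clear)
Total rows cleared: 3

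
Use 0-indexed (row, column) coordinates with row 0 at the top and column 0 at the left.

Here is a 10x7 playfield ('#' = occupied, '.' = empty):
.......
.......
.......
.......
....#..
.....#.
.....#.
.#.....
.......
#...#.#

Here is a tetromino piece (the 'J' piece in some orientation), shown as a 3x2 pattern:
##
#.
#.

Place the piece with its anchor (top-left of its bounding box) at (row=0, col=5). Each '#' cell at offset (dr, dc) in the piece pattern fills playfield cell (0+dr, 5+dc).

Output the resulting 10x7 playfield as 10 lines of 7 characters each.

Fill (0+0,5+0) = (0,5)
Fill (0+0,5+1) = (0,6)
Fill (0+1,5+0) = (1,5)
Fill (0+2,5+0) = (2,5)

Answer: .....##
.....#.
.....#.
.......
....#..
.....#.
.....#.
.#.....
.......
#...#.#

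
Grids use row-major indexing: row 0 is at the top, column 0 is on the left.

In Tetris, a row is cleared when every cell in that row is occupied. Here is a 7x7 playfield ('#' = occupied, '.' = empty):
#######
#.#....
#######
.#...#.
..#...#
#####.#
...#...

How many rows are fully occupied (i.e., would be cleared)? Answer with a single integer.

Answer: 2

Derivation:
Check each row:
  row 0: 0 empty cells -> FULL (clear)
  row 1: 5 empty cells -> not full
  row 2: 0 empty cells -> FULL (clear)
  row 3: 5 empty cells -> not full
  row 4: 5 empty cells -> not full
  row 5: 1 empty cell -> not full
  row 6: 6 empty cells -> not full
Total rows cleared: 2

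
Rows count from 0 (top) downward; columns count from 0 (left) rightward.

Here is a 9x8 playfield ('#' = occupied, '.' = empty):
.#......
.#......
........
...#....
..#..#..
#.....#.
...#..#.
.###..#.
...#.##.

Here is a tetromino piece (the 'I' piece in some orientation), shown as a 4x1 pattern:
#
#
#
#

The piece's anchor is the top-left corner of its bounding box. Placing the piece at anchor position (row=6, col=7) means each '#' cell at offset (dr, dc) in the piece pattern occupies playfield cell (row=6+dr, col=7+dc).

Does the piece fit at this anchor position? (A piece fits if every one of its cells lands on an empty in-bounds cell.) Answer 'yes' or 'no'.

Answer: no

Derivation:
Check each piece cell at anchor (6, 7):
  offset (0,0) -> (6,7): empty -> OK
  offset (1,0) -> (7,7): empty -> OK
  offset (2,0) -> (8,7): empty -> OK
  offset (3,0) -> (9,7): out of bounds -> FAIL
All cells valid: no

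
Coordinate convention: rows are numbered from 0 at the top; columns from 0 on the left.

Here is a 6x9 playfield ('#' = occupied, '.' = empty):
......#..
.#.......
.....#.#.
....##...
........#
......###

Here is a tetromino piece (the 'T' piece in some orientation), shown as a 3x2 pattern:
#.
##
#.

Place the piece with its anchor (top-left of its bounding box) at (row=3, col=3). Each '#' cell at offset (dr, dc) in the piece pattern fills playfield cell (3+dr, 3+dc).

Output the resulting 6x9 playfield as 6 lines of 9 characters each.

Answer: ......#..
.#.......
.....#.#.
...###...
...##...#
...#..###

Derivation:
Fill (3+0,3+0) = (3,3)
Fill (3+1,3+0) = (4,3)
Fill (3+1,3+1) = (4,4)
Fill (3+2,3+0) = (5,3)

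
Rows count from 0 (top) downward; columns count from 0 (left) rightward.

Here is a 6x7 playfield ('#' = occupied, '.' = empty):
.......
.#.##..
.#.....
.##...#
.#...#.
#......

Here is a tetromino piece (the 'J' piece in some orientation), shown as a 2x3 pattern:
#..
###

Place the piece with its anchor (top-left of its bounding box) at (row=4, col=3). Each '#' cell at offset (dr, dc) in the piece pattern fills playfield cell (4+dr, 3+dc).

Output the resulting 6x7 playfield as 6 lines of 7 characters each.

Fill (4+0,3+0) = (4,3)
Fill (4+1,3+0) = (5,3)
Fill (4+1,3+1) = (5,4)
Fill (4+1,3+2) = (5,5)

Answer: .......
.#.##..
.#.....
.##...#
.#.#.#.
#..###.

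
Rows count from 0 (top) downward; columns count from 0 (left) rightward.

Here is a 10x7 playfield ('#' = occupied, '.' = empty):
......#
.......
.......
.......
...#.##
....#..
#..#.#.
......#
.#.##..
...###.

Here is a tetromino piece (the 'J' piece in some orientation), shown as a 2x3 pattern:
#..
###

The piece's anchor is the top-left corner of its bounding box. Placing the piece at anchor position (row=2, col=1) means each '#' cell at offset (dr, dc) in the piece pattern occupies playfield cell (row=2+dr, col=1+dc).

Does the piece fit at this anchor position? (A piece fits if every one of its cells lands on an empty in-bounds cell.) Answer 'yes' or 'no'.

Answer: yes

Derivation:
Check each piece cell at anchor (2, 1):
  offset (0,0) -> (2,1): empty -> OK
  offset (1,0) -> (3,1): empty -> OK
  offset (1,1) -> (3,2): empty -> OK
  offset (1,2) -> (3,3): empty -> OK
All cells valid: yes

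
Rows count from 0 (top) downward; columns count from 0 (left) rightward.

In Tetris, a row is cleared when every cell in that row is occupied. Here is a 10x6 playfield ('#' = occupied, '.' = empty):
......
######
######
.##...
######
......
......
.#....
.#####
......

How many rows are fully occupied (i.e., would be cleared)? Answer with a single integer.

Answer: 3

Derivation:
Check each row:
  row 0: 6 empty cells -> not full
  row 1: 0 empty cells -> FULL (clear)
  row 2: 0 empty cells -> FULL (clear)
  row 3: 4 empty cells -> not full
  row 4: 0 empty cells -> FULL (clear)
  row 5: 6 empty cells -> not full
  row 6: 6 empty cells -> not full
  row 7: 5 empty cells -> not full
  row 8: 1 empty cell -> not full
  row 9: 6 empty cells -> not full
Total rows cleared: 3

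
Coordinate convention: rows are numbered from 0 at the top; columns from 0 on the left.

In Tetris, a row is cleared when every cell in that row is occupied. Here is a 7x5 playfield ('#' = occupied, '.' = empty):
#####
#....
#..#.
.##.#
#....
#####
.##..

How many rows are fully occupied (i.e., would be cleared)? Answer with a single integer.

Answer: 2

Derivation:
Check each row:
  row 0: 0 empty cells -> FULL (clear)
  row 1: 4 empty cells -> not full
  row 2: 3 empty cells -> not full
  row 3: 2 empty cells -> not full
  row 4: 4 empty cells -> not full
  row 5: 0 empty cells -> FULL (clear)
  row 6: 3 empty cells -> not full
Total rows cleared: 2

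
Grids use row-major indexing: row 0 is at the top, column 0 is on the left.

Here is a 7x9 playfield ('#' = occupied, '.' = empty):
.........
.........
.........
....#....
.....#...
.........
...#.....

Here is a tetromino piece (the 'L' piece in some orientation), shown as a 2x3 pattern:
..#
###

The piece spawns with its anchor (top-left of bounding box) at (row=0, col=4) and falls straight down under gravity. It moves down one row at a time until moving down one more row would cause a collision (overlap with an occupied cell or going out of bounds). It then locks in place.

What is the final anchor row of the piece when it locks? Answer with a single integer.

Answer: 1

Derivation:
Spawn at (row=0, col=4). Try each row:
  row 0: fits
  row 1: fits
  row 2: blocked -> lock at row 1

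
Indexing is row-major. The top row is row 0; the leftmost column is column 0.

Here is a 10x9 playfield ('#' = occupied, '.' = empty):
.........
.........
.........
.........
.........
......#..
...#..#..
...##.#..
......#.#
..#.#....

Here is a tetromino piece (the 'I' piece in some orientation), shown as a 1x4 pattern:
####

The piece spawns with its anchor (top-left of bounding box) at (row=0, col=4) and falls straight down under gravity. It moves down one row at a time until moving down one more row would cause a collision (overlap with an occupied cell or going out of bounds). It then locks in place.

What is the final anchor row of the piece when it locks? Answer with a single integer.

Answer: 4

Derivation:
Spawn at (row=0, col=4). Try each row:
  row 0: fits
  row 1: fits
  row 2: fits
  row 3: fits
  row 4: fits
  row 5: blocked -> lock at row 4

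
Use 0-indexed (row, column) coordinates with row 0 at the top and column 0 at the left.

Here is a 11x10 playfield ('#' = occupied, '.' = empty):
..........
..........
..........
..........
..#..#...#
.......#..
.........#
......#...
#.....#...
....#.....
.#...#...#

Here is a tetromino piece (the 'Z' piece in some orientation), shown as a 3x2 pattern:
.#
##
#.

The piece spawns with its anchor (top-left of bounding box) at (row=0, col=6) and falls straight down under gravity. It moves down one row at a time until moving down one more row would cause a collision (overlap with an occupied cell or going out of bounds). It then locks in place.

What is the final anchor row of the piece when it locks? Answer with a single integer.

Answer: 3

Derivation:
Spawn at (row=0, col=6). Try each row:
  row 0: fits
  row 1: fits
  row 2: fits
  row 3: fits
  row 4: blocked -> lock at row 3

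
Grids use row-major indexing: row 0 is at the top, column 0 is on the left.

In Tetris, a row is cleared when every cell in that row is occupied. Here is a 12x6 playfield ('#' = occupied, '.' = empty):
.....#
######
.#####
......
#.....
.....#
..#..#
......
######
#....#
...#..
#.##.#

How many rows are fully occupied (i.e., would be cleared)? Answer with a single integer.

Check each row:
  row 0: 5 empty cells -> not full
  row 1: 0 empty cells -> FULL (clear)
  row 2: 1 empty cell -> not full
  row 3: 6 empty cells -> not full
  row 4: 5 empty cells -> not full
  row 5: 5 empty cells -> not full
  row 6: 4 empty cells -> not full
  row 7: 6 empty cells -> not full
  row 8: 0 empty cells -> FULL (clear)
  row 9: 4 empty cells -> not full
  row 10: 5 empty cells -> not full
  row 11: 2 empty cells -> not full
Total rows cleared: 2

Answer: 2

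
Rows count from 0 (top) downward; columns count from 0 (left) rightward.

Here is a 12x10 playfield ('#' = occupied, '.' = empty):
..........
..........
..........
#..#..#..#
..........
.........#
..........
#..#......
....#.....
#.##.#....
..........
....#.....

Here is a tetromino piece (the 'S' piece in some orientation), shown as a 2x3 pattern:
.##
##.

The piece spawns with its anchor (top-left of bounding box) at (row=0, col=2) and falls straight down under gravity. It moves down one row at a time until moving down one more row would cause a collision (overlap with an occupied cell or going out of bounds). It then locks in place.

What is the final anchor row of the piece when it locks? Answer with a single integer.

Answer: 1

Derivation:
Spawn at (row=0, col=2). Try each row:
  row 0: fits
  row 1: fits
  row 2: blocked -> lock at row 1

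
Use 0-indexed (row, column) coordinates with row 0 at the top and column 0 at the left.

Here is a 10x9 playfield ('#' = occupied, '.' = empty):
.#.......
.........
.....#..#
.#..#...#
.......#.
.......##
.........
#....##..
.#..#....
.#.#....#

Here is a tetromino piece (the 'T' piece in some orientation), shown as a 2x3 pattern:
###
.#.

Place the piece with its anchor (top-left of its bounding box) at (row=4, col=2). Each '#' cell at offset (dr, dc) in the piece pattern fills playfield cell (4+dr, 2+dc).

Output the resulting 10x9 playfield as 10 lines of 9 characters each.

Answer: .#.......
.........
.....#..#
.#..#...#
..###..#.
...#...##
.........
#....##..
.#..#....
.#.#....#

Derivation:
Fill (4+0,2+0) = (4,2)
Fill (4+0,2+1) = (4,3)
Fill (4+0,2+2) = (4,4)
Fill (4+1,2+1) = (5,3)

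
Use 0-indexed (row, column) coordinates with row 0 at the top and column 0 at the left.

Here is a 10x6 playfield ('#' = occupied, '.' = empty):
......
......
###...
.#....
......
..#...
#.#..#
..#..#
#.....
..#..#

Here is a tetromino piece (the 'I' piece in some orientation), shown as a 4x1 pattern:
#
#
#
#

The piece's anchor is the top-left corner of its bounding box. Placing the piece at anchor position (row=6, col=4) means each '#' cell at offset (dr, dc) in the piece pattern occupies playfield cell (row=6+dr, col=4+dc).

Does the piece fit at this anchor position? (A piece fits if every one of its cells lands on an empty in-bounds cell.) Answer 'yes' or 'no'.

Answer: yes

Derivation:
Check each piece cell at anchor (6, 4):
  offset (0,0) -> (6,4): empty -> OK
  offset (1,0) -> (7,4): empty -> OK
  offset (2,0) -> (8,4): empty -> OK
  offset (3,0) -> (9,4): empty -> OK
All cells valid: yes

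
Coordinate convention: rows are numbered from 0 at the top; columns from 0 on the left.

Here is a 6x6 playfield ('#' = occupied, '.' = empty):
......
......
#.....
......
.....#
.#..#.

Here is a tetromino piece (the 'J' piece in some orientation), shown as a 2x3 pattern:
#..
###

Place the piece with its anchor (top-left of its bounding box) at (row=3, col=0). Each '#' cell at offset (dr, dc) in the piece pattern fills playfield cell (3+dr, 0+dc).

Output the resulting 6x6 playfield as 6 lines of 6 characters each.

Fill (3+0,0+0) = (3,0)
Fill (3+1,0+0) = (4,0)
Fill (3+1,0+1) = (4,1)
Fill (3+1,0+2) = (4,2)

Answer: ......
......
#.....
#.....
###..#
.#..#.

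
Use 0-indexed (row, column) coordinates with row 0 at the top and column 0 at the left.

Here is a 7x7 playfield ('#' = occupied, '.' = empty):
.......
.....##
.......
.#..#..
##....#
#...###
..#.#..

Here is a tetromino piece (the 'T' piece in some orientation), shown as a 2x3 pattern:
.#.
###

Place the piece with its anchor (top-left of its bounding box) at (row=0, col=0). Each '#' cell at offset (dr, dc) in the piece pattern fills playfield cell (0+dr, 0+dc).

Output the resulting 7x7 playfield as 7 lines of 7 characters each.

Fill (0+0,0+1) = (0,1)
Fill (0+1,0+0) = (1,0)
Fill (0+1,0+1) = (1,1)
Fill (0+1,0+2) = (1,2)

Answer: .#.....
###..##
.......
.#..#..
##....#
#...###
..#.#..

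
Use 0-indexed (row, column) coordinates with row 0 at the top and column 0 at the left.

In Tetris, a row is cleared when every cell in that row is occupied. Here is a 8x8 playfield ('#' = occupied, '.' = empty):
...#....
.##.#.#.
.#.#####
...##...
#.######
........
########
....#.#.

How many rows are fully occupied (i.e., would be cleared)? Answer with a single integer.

Check each row:
  row 0: 7 empty cells -> not full
  row 1: 4 empty cells -> not full
  row 2: 2 empty cells -> not full
  row 3: 6 empty cells -> not full
  row 4: 1 empty cell -> not full
  row 5: 8 empty cells -> not full
  row 6: 0 empty cells -> FULL (clear)
  row 7: 6 empty cells -> not full
Total rows cleared: 1

Answer: 1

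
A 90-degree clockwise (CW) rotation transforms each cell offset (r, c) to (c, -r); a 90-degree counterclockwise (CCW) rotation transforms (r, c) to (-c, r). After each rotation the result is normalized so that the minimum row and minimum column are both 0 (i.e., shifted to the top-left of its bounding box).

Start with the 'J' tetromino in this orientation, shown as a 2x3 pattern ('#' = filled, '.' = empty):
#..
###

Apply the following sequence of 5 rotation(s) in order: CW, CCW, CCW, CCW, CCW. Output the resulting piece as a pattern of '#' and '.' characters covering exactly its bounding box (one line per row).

Start:
#..
###
After rotation 1 (CW):
##
#.
#.
After rotation 2 (CCW):
#..
###
After rotation 3 (CCW):
.#
.#
##
After rotation 4 (CCW):
###
..#
After rotation 5 (CCW):
##
#.
#.

Answer: ##
#.
#.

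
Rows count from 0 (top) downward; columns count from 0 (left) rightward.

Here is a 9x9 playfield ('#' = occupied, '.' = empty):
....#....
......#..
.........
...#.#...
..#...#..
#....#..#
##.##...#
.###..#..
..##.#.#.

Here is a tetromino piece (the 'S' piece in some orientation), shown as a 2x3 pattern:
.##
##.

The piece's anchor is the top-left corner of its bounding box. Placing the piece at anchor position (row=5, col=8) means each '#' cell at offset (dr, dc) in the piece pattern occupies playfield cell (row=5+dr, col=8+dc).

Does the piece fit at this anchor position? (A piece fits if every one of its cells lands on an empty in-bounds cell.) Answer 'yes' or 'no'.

Answer: no

Derivation:
Check each piece cell at anchor (5, 8):
  offset (0,1) -> (5,9): out of bounds -> FAIL
  offset (0,2) -> (5,10): out of bounds -> FAIL
  offset (1,0) -> (6,8): occupied ('#') -> FAIL
  offset (1,1) -> (6,9): out of bounds -> FAIL
All cells valid: no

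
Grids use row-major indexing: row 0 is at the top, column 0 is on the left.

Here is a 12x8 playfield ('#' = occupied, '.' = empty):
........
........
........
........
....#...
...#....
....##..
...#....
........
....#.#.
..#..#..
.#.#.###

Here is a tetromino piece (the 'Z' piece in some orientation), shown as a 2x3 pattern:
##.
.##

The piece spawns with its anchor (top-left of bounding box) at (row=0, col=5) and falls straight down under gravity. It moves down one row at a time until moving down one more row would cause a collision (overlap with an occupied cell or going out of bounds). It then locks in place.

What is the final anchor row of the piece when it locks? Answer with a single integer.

Spawn at (row=0, col=5). Try each row:
  row 0: fits
  row 1: fits
  row 2: fits
  row 3: fits
  row 4: fits
  row 5: fits
  row 6: blocked -> lock at row 5

Answer: 5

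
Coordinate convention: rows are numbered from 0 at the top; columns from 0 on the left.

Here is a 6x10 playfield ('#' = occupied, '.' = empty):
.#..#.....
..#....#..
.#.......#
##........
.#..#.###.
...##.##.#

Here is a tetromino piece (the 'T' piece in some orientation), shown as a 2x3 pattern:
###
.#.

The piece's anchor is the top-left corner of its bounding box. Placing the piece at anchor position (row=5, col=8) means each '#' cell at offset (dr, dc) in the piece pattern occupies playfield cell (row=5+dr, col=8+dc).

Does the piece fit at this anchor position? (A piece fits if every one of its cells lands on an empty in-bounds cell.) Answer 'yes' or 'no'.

Answer: no

Derivation:
Check each piece cell at anchor (5, 8):
  offset (0,0) -> (5,8): empty -> OK
  offset (0,1) -> (5,9): occupied ('#') -> FAIL
  offset (0,2) -> (5,10): out of bounds -> FAIL
  offset (1,1) -> (6,9): out of bounds -> FAIL
All cells valid: no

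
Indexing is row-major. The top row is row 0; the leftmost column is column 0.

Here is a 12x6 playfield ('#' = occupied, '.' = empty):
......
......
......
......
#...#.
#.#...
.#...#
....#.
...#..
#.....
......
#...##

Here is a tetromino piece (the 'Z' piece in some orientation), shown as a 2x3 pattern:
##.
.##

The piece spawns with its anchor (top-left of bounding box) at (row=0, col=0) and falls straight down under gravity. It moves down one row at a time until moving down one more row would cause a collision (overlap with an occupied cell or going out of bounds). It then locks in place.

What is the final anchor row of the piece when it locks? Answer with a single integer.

Answer: 3

Derivation:
Spawn at (row=0, col=0). Try each row:
  row 0: fits
  row 1: fits
  row 2: fits
  row 3: fits
  row 4: blocked -> lock at row 3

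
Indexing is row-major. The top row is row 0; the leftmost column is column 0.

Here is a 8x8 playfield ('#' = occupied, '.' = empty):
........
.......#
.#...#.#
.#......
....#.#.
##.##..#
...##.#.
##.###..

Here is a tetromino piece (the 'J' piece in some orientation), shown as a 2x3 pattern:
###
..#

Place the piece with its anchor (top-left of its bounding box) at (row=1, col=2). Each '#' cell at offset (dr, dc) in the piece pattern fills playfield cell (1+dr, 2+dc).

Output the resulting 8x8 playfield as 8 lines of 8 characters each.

Answer: ........
..###..#
.#..##.#
.#......
....#.#.
##.##..#
...##.#.
##.###..

Derivation:
Fill (1+0,2+0) = (1,2)
Fill (1+0,2+1) = (1,3)
Fill (1+0,2+2) = (1,4)
Fill (1+1,2+2) = (2,4)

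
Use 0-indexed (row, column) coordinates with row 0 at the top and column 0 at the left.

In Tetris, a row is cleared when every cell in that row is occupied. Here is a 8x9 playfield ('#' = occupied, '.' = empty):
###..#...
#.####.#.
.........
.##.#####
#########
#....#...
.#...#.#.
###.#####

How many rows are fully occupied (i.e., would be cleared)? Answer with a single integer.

Answer: 1

Derivation:
Check each row:
  row 0: 5 empty cells -> not full
  row 1: 3 empty cells -> not full
  row 2: 9 empty cells -> not full
  row 3: 2 empty cells -> not full
  row 4: 0 empty cells -> FULL (clear)
  row 5: 7 empty cells -> not full
  row 6: 6 empty cells -> not full
  row 7: 1 empty cell -> not full
Total rows cleared: 1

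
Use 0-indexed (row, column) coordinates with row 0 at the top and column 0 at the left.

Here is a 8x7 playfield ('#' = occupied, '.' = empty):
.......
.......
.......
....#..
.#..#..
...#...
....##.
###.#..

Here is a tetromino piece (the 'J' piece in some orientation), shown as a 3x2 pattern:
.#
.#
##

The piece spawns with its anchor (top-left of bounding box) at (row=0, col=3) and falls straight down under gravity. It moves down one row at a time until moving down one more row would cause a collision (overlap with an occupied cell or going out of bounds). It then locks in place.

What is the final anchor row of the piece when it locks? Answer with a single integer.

Spawn at (row=0, col=3). Try each row:
  row 0: fits
  row 1: blocked -> lock at row 0

Answer: 0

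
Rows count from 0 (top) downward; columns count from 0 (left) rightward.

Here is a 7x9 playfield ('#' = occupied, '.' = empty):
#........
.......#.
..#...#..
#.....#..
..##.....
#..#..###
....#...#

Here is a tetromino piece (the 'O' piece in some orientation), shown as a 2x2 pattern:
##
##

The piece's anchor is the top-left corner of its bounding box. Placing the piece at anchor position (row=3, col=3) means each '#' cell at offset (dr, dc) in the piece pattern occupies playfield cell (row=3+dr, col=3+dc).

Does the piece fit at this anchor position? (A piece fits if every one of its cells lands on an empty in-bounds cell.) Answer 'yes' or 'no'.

Check each piece cell at anchor (3, 3):
  offset (0,0) -> (3,3): empty -> OK
  offset (0,1) -> (3,4): empty -> OK
  offset (1,0) -> (4,3): occupied ('#') -> FAIL
  offset (1,1) -> (4,4): empty -> OK
All cells valid: no

Answer: no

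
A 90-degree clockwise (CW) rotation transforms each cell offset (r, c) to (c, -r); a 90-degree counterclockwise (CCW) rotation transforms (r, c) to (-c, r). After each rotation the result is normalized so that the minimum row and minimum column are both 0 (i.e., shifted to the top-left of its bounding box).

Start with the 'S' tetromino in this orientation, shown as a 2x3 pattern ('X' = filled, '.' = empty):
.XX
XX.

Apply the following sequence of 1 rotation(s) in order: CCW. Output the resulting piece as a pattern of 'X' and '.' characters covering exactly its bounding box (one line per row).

Start:
.XX
XX.
After rotation 1 (CCW):
X.
XX
.X

Answer: X.
XX
.X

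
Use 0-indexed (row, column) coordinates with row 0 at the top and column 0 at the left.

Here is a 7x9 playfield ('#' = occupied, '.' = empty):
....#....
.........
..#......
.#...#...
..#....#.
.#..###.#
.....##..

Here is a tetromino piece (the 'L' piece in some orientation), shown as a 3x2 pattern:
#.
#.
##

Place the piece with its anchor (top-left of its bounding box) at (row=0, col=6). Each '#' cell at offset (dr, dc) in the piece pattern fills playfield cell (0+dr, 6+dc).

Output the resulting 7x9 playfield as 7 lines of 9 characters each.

Fill (0+0,6+0) = (0,6)
Fill (0+1,6+0) = (1,6)
Fill (0+2,6+0) = (2,6)
Fill (0+2,6+1) = (2,7)

Answer: ....#.#..
......#..
..#...##.
.#...#...
..#....#.
.#..###.#
.....##..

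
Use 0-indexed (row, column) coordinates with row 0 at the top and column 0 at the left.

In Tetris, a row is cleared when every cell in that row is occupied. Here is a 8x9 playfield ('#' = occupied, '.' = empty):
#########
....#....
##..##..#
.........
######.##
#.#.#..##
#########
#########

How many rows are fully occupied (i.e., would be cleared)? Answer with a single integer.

Check each row:
  row 0: 0 empty cells -> FULL (clear)
  row 1: 8 empty cells -> not full
  row 2: 4 empty cells -> not full
  row 3: 9 empty cells -> not full
  row 4: 1 empty cell -> not full
  row 5: 4 empty cells -> not full
  row 6: 0 empty cells -> FULL (clear)
  row 7: 0 empty cells -> FULL (clear)
Total rows cleared: 3

Answer: 3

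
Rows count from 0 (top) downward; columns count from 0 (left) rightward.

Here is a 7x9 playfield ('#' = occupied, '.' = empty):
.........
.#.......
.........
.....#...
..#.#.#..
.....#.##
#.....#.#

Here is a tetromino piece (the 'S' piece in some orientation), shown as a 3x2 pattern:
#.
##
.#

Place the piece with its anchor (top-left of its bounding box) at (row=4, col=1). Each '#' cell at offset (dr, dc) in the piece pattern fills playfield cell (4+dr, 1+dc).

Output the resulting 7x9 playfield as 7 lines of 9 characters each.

Fill (4+0,1+0) = (4,1)
Fill (4+1,1+0) = (5,1)
Fill (4+1,1+1) = (5,2)
Fill (4+2,1+1) = (6,2)

Answer: .........
.#.......
.........
.....#...
.##.#.#..
.##..#.##
#.#...#.#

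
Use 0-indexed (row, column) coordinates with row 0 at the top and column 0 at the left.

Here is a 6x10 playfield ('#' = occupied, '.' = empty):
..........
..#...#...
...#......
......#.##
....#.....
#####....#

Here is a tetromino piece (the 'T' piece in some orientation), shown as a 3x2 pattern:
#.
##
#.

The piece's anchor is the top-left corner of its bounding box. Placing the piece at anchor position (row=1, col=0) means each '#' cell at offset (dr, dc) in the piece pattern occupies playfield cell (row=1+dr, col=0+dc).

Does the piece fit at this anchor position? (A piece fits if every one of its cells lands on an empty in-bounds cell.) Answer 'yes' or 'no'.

Check each piece cell at anchor (1, 0):
  offset (0,0) -> (1,0): empty -> OK
  offset (1,0) -> (2,0): empty -> OK
  offset (1,1) -> (2,1): empty -> OK
  offset (2,0) -> (3,0): empty -> OK
All cells valid: yes

Answer: yes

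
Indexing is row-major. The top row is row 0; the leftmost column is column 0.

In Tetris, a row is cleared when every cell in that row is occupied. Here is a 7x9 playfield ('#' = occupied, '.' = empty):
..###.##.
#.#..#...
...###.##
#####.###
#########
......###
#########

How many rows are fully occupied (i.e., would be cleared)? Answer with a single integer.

Check each row:
  row 0: 4 empty cells -> not full
  row 1: 6 empty cells -> not full
  row 2: 4 empty cells -> not full
  row 3: 1 empty cell -> not full
  row 4: 0 empty cells -> FULL (clear)
  row 5: 6 empty cells -> not full
  row 6: 0 empty cells -> FULL (clear)
Total rows cleared: 2

Answer: 2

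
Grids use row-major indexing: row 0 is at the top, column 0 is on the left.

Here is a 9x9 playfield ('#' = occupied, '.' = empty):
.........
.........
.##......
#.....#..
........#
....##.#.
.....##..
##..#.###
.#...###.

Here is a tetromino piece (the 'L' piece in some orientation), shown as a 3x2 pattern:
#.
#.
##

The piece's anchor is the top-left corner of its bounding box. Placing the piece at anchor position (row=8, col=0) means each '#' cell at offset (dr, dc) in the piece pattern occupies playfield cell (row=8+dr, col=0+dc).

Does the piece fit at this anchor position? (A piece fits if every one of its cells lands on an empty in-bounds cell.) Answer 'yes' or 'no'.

Answer: no

Derivation:
Check each piece cell at anchor (8, 0):
  offset (0,0) -> (8,0): empty -> OK
  offset (1,0) -> (9,0): out of bounds -> FAIL
  offset (2,0) -> (10,0): out of bounds -> FAIL
  offset (2,1) -> (10,1): out of bounds -> FAIL
All cells valid: no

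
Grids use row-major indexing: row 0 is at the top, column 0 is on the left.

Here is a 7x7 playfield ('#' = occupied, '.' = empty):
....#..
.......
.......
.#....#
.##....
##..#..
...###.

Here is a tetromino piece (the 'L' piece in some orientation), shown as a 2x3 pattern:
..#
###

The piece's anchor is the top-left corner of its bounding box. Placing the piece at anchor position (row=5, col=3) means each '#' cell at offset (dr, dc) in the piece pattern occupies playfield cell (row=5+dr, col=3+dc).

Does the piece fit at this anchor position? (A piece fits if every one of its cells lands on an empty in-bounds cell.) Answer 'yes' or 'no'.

Check each piece cell at anchor (5, 3):
  offset (0,2) -> (5,5): empty -> OK
  offset (1,0) -> (6,3): occupied ('#') -> FAIL
  offset (1,1) -> (6,4): occupied ('#') -> FAIL
  offset (1,2) -> (6,5): occupied ('#') -> FAIL
All cells valid: no

Answer: no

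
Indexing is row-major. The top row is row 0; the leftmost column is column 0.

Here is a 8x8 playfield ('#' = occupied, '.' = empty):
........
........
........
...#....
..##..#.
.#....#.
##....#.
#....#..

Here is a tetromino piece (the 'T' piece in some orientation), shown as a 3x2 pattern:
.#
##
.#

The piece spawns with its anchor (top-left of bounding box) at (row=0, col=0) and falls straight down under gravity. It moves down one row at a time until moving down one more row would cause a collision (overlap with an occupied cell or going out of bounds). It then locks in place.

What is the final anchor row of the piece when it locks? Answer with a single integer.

Answer: 2

Derivation:
Spawn at (row=0, col=0). Try each row:
  row 0: fits
  row 1: fits
  row 2: fits
  row 3: blocked -> lock at row 2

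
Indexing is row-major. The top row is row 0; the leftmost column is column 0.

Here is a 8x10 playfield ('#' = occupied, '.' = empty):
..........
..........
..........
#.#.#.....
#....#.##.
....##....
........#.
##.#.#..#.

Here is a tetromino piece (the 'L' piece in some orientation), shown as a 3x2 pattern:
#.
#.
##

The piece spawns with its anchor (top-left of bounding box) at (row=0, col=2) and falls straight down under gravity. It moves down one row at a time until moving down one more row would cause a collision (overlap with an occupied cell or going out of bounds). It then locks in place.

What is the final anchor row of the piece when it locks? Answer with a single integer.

Answer: 0

Derivation:
Spawn at (row=0, col=2). Try each row:
  row 0: fits
  row 1: blocked -> lock at row 0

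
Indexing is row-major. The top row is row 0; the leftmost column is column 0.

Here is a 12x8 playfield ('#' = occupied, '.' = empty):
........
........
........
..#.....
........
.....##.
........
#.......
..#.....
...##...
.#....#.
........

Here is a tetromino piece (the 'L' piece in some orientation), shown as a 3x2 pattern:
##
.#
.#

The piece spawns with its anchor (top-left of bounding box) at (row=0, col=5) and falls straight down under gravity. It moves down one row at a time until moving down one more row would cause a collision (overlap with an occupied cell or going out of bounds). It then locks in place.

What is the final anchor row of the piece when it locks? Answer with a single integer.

Spawn at (row=0, col=5). Try each row:
  row 0: fits
  row 1: fits
  row 2: fits
  row 3: blocked -> lock at row 2

Answer: 2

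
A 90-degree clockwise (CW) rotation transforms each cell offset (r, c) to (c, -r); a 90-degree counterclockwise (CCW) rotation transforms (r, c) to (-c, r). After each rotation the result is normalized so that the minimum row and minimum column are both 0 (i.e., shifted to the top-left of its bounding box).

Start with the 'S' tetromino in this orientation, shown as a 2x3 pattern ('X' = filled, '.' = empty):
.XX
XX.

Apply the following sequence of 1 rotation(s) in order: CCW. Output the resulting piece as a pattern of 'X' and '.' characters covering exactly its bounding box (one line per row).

Answer: X.
XX
.X

Derivation:
Start:
.XX
XX.
After rotation 1 (CCW):
X.
XX
.X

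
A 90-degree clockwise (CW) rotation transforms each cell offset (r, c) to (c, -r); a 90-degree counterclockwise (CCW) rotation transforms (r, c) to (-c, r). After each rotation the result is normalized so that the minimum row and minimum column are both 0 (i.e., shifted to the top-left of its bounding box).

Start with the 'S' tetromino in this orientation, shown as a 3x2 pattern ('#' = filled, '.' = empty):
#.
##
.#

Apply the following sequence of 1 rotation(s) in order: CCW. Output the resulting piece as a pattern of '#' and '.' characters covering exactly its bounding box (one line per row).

Start:
#.
##
.#
After rotation 1 (CCW):
.##
##.

Answer: .##
##.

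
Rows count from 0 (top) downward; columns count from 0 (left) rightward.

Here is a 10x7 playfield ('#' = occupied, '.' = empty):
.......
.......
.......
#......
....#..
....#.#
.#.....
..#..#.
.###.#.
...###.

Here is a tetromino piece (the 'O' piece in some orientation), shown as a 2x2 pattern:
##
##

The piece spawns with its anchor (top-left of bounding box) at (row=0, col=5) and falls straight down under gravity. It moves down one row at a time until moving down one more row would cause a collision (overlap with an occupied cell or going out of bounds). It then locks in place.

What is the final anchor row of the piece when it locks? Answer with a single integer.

Answer: 3

Derivation:
Spawn at (row=0, col=5). Try each row:
  row 0: fits
  row 1: fits
  row 2: fits
  row 3: fits
  row 4: blocked -> lock at row 3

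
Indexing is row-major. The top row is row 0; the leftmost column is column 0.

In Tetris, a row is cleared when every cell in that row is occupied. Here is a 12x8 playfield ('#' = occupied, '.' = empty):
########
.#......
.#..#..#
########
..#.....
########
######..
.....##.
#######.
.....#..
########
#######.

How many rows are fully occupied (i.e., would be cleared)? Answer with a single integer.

Answer: 4

Derivation:
Check each row:
  row 0: 0 empty cells -> FULL (clear)
  row 1: 7 empty cells -> not full
  row 2: 5 empty cells -> not full
  row 3: 0 empty cells -> FULL (clear)
  row 4: 7 empty cells -> not full
  row 5: 0 empty cells -> FULL (clear)
  row 6: 2 empty cells -> not full
  row 7: 6 empty cells -> not full
  row 8: 1 empty cell -> not full
  row 9: 7 empty cells -> not full
  row 10: 0 empty cells -> FULL (clear)
  row 11: 1 empty cell -> not full
Total rows cleared: 4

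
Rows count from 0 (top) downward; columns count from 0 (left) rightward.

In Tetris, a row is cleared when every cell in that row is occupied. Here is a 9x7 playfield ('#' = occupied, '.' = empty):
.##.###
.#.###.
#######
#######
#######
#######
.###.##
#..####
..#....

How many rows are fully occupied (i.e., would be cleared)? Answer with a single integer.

Check each row:
  row 0: 2 empty cells -> not full
  row 1: 3 empty cells -> not full
  row 2: 0 empty cells -> FULL (clear)
  row 3: 0 empty cells -> FULL (clear)
  row 4: 0 empty cells -> FULL (clear)
  row 5: 0 empty cells -> FULL (clear)
  row 6: 2 empty cells -> not full
  row 7: 2 empty cells -> not full
  row 8: 6 empty cells -> not full
Total rows cleared: 4

Answer: 4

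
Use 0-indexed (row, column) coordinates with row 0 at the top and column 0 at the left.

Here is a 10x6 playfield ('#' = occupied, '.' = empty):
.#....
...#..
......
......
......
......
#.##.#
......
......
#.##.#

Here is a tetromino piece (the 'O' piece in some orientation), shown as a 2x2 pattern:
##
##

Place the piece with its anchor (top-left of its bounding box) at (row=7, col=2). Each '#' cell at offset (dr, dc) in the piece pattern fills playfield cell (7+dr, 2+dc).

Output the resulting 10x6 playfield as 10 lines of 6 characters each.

Fill (7+0,2+0) = (7,2)
Fill (7+0,2+1) = (7,3)
Fill (7+1,2+0) = (8,2)
Fill (7+1,2+1) = (8,3)

Answer: .#....
...#..
......
......
......
......
#.##.#
..##..
..##..
#.##.#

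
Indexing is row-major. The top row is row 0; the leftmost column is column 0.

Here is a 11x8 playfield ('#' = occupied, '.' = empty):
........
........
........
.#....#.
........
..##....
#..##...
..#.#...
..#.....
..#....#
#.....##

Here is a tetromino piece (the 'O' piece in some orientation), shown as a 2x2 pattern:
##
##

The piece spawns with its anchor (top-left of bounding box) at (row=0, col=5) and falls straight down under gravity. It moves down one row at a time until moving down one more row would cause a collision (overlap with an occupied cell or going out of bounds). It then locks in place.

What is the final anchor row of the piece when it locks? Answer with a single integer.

Answer: 1

Derivation:
Spawn at (row=0, col=5). Try each row:
  row 0: fits
  row 1: fits
  row 2: blocked -> lock at row 1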